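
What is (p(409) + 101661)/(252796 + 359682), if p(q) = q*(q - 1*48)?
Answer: 124655/306239 ≈ 0.40705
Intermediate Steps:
p(q) = q*(-48 + q) (p(q) = q*(q - 48) = q*(-48 + q))
(p(409) + 101661)/(252796 + 359682) = (409*(-48 + 409) + 101661)/(252796 + 359682) = (409*361 + 101661)/612478 = (147649 + 101661)*(1/612478) = 249310*(1/612478) = 124655/306239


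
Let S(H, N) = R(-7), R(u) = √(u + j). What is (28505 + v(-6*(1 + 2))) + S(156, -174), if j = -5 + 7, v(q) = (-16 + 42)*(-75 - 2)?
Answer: 26503 + I*√5 ≈ 26503.0 + 2.2361*I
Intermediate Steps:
v(q) = -2002 (v(q) = 26*(-77) = -2002)
j = 2
R(u) = √(2 + u) (R(u) = √(u + 2) = √(2 + u))
S(H, N) = I*√5 (S(H, N) = √(2 - 7) = √(-5) = I*√5)
(28505 + v(-6*(1 + 2))) + S(156, -174) = (28505 - 2002) + I*√5 = 26503 + I*√5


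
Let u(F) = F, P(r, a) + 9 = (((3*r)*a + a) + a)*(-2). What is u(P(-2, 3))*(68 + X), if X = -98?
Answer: -450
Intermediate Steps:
P(r, a) = -9 - 4*a - 6*a*r (P(r, a) = -9 + (((3*r)*a + a) + a)*(-2) = -9 + ((3*a*r + a) + a)*(-2) = -9 + ((a + 3*a*r) + a)*(-2) = -9 + (2*a + 3*a*r)*(-2) = -9 + (-4*a - 6*a*r) = -9 - 4*a - 6*a*r)
u(P(-2, 3))*(68 + X) = (-9 - 4*3 - 6*3*(-2))*(68 - 98) = (-9 - 12 + 36)*(-30) = 15*(-30) = -450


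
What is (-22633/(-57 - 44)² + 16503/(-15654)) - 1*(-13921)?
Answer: 740824160683/53228818 ≈ 13918.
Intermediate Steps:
(-22633/(-57 - 44)² + 16503/(-15654)) - 1*(-13921) = (-22633/((-101)²) + 16503*(-1/15654)) + 13921 = (-22633/10201 - 5501/5218) + 13921 = -174214695/53228818 + 13921 = 740824160683/53228818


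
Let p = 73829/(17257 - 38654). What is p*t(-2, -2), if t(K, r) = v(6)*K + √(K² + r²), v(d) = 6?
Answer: 885948/21397 - 147658*√2/21397 ≈ 31.646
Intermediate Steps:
p = -73829/21397 (p = 73829/(-21397) = 73829*(-1/21397) = -73829/21397 ≈ -3.4504)
t(K, r) = √(K² + r²) + 6*K (t(K, r) = 6*K + √(K² + r²) = √(K² + r²) + 6*K)
p*t(-2, -2) = -73829*(√((-2)² + (-2)²) + 6*(-2))/21397 = -73829*(√(4 + 4) - 12)/21397 = -73829*(√8 - 12)/21397 = -73829*(2*√2 - 12)/21397 = -73829*(-12 + 2*√2)/21397 = 885948/21397 - 147658*√2/21397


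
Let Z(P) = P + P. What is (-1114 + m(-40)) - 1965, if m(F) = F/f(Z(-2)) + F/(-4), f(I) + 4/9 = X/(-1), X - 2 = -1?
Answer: -39537/13 ≈ -3041.3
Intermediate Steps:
X = 1 (X = 2 - 1 = 1)
Z(P) = 2*P
f(I) = -13/9 (f(I) = -4/9 + 1/(-1) = -4/9 + 1*(-1) = -4/9 - 1 = -13/9)
m(F) = -49*F/52 (m(F) = F/(-13/9) + F/(-4) = F*(-9/13) + F*(-¼) = -9*F/13 - F/4 = -49*F/52)
(-1114 + m(-40)) - 1965 = (-1114 - 49/52*(-40)) - 1965 = (-1114 + 490/13) - 1965 = -13992/13 - 1965 = -39537/13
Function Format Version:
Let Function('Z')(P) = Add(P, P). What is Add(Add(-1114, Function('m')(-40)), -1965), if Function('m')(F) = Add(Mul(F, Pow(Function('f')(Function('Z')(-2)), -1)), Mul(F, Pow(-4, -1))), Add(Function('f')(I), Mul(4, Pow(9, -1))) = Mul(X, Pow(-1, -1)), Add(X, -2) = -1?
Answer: Rational(-39537, 13) ≈ -3041.3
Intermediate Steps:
X = 1 (X = Add(2, -1) = 1)
Function('Z')(P) = Mul(2, P)
Function('f')(I) = Rational(-13, 9) (Function('f')(I) = Add(Rational(-4, 9), Mul(1, Pow(-1, -1))) = Add(Rational(-4, 9), Mul(1, -1)) = Add(Rational(-4, 9), -1) = Rational(-13, 9))
Function('m')(F) = Mul(Rational(-49, 52), F) (Function('m')(F) = Add(Mul(F, Pow(Rational(-13, 9), -1)), Mul(F, Pow(-4, -1))) = Add(Mul(F, Rational(-9, 13)), Mul(F, Rational(-1, 4))) = Add(Mul(Rational(-9, 13), F), Mul(Rational(-1, 4), F)) = Mul(Rational(-49, 52), F))
Add(Add(-1114, Function('m')(-40)), -1965) = Add(Add(-1114, Mul(Rational(-49, 52), -40)), -1965) = Add(Add(-1114, Rational(490, 13)), -1965) = Add(Rational(-13992, 13), -1965) = Rational(-39537, 13)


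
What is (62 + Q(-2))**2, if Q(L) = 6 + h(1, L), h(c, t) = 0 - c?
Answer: 4489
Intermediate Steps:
h(c, t) = -c
Q(L) = 5 (Q(L) = 6 - 1*1 = 6 - 1 = 5)
(62 + Q(-2))**2 = (62 + 5)**2 = 67**2 = 4489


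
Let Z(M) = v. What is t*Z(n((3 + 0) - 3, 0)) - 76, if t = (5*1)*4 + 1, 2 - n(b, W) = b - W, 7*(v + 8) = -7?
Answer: -265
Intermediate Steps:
v = -9 (v = -8 + (1/7)*(-7) = -8 - 1 = -9)
n(b, W) = 2 + W - b (n(b, W) = 2 - (b - W) = 2 + (W - b) = 2 + W - b)
Z(M) = -9
t = 21 (t = 5*4 + 1 = 20 + 1 = 21)
t*Z(n((3 + 0) - 3, 0)) - 76 = 21*(-9) - 76 = -189 - 76 = -265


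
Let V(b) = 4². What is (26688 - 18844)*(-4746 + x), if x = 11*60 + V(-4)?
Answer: -31925080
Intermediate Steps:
V(b) = 16
x = 676 (x = 11*60 + 16 = 660 + 16 = 676)
(26688 - 18844)*(-4746 + x) = (26688 - 18844)*(-4746 + 676) = 7844*(-4070) = -31925080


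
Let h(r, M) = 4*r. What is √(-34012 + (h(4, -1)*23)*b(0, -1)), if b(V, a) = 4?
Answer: 2*I*√8135 ≈ 180.39*I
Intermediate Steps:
√(-34012 + (h(4, -1)*23)*b(0, -1)) = √(-34012 + ((4*4)*23)*4) = √(-34012 + (16*23)*4) = √(-34012 + 368*4) = √(-34012 + 1472) = √(-32540) = 2*I*√8135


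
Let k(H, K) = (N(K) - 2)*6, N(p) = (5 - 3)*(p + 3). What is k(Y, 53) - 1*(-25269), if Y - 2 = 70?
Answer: 25929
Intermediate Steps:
Y = 72 (Y = 2 + 70 = 72)
N(p) = 6 + 2*p (N(p) = 2*(3 + p) = 6 + 2*p)
k(H, K) = 24 + 12*K (k(H, K) = ((6 + 2*K) - 2)*6 = (4 + 2*K)*6 = 24 + 12*K)
k(Y, 53) - 1*(-25269) = (24 + 12*53) - 1*(-25269) = (24 + 636) + 25269 = 660 + 25269 = 25929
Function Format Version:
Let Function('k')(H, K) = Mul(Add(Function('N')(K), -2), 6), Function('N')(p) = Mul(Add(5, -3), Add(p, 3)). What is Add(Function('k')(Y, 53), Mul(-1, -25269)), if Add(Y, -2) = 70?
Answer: 25929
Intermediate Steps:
Y = 72 (Y = Add(2, 70) = 72)
Function('N')(p) = Add(6, Mul(2, p)) (Function('N')(p) = Mul(2, Add(3, p)) = Add(6, Mul(2, p)))
Function('k')(H, K) = Add(24, Mul(12, K)) (Function('k')(H, K) = Mul(Add(Add(6, Mul(2, K)), -2), 6) = Mul(Add(4, Mul(2, K)), 6) = Add(24, Mul(12, K)))
Add(Function('k')(Y, 53), Mul(-1, -25269)) = Add(Add(24, Mul(12, 53)), Mul(-1, -25269)) = Add(Add(24, 636), 25269) = Add(660, 25269) = 25929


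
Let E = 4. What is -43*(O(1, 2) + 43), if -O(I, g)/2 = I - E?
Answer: -2107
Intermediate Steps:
O(I, g) = 8 - 2*I (O(I, g) = -2*(I - 1*4) = -2*(I - 4) = -2*(-4 + I) = 8 - 2*I)
-43*(O(1, 2) + 43) = -43*((8 - 2*1) + 43) = -43*((8 - 2) + 43) = -43*(6 + 43) = -43*49 = -2107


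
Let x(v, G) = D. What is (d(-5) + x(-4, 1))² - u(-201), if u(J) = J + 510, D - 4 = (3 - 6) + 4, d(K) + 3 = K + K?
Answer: -245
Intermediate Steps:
d(K) = -3 + 2*K (d(K) = -3 + (K + K) = -3 + 2*K)
D = 5 (D = 4 + ((3 - 6) + 4) = 4 + (-3 + 4) = 4 + 1 = 5)
x(v, G) = 5
u(J) = 510 + J
(d(-5) + x(-4, 1))² - u(-201) = ((-3 + 2*(-5)) + 5)² - (510 - 201) = ((-3 - 10) + 5)² - 1*309 = (-13 + 5)² - 309 = (-8)² - 309 = 64 - 309 = -245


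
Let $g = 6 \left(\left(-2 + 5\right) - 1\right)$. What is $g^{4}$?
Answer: $20736$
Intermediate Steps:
$g = 12$ ($g = 6 \left(3 - 1\right) = 6 \cdot 2 = 12$)
$g^{4} = 12^{4} = 20736$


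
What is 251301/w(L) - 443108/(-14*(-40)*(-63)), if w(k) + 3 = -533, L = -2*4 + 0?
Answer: -539274587/1181880 ≈ -456.29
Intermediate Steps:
L = -8 (L = -8 + 0 = -8)
w(k) = -536 (w(k) = -3 - 533 = -536)
251301/w(L) - 443108/(-14*(-40)*(-63)) = 251301/(-536) - 443108/(-14*(-40)*(-63)) = 251301*(-1/536) - 443108/(560*(-63)) = -251301/536 - 443108/(-35280) = -251301/536 - 443108*(-1/35280) = -251301/536 + 110777/8820 = -539274587/1181880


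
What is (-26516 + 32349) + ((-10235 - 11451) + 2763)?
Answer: -13090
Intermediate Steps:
(-26516 + 32349) + ((-10235 - 11451) + 2763) = 5833 + (-21686 + 2763) = 5833 - 18923 = -13090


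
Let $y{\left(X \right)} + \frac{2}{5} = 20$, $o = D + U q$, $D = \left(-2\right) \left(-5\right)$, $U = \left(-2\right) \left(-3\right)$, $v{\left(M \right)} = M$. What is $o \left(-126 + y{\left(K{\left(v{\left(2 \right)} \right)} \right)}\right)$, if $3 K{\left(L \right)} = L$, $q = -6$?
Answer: $\frac{13832}{5} \approx 2766.4$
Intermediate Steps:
$K{\left(L \right)} = \frac{L}{3}$
$U = 6$
$D = 10$
$o = -26$ ($o = 10 + 6 \left(-6\right) = 10 - 36 = -26$)
$y{\left(X \right)} = \frac{98}{5}$ ($y{\left(X \right)} = - \frac{2}{5} + 20 = \frac{98}{5}$)
$o \left(-126 + y{\left(K{\left(v{\left(2 \right)} \right)} \right)}\right) = - 26 \left(-126 + \frac{98}{5}\right) = \left(-26\right) \left(- \frac{532}{5}\right) = \frac{13832}{5}$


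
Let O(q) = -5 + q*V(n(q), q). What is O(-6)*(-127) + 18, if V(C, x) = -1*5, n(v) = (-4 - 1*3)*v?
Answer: -3157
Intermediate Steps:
n(v) = -7*v (n(v) = (-4 - 3)*v = -7*v)
V(C, x) = -5
O(q) = -5 - 5*q (O(q) = -5 + q*(-5) = -5 - 5*q)
O(-6)*(-127) + 18 = (-5 - 5*(-6))*(-127) + 18 = (-5 + 30)*(-127) + 18 = 25*(-127) + 18 = -3175 + 18 = -3157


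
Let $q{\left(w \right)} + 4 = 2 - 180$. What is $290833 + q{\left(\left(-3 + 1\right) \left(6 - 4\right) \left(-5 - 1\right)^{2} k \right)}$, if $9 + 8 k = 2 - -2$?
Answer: $290651$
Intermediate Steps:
$k = - \frac{5}{8}$ ($k = - \frac{9}{8} + \frac{2 - -2}{8} = - \frac{9}{8} + \frac{2 + 2}{8} = - \frac{9}{8} + \frac{1}{8} \cdot 4 = - \frac{9}{8} + \frac{1}{2} = - \frac{5}{8} \approx -0.625$)
$q{\left(w \right)} = -182$ ($q{\left(w \right)} = -4 + \left(2 - 180\right) = -4 - 178 = -182$)
$290833 + q{\left(\left(-3 + 1\right) \left(6 - 4\right) \left(-5 - 1\right)^{2} k \right)} = 290833 - 182 = 290651$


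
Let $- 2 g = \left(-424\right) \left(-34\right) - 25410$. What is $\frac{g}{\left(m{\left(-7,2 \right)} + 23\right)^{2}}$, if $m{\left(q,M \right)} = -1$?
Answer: $\frac{5497}{484} \approx 11.357$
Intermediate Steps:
$g = 5497$ ($g = - \frac{\left(-424\right) \left(-34\right) - 25410}{2} = - \frac{14416 - 25410}{2} = \left(- \frac{1}{2}\right) \left(-10994\right) = 5497$)
$\frac{g}{\left(m{\left(-7,2 \right)} + 23\right)^{2}} = \frac{5497}{\left(-1 + 23\right)^{2}} = \frac{5497}{22^{2}} = \frac{5497}{484}$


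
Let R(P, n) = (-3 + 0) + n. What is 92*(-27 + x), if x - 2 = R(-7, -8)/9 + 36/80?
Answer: -106697/45 ≈ -2371.0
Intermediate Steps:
R(P, n) = -3 + n
x = 221/180 (x = 2 + ((-3 - 8)/9 + 36/80) = 2 + (-11*⅑ + 36*(1/80)) = 2 + (-11/9 + 9/20) = 2 - 139/180 = 221/180 ≈ 1.2278)
92*(-27 + x) = 92*(-27 + 221/180) = 92*(-4639/180) = -106697/45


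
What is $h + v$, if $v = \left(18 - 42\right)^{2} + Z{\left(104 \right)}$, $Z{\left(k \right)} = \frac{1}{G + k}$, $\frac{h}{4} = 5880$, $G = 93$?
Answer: $\frac{4746913}{197} \approx 24096.0$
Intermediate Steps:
$h = 23520$ ($h = 4 \cdot 5880 = 23520$)
$Z{\left(k \right)} = \frac{1}{93 + k}$
$v = \frac{113473}{197}$ ($v = \left(18 - 42\right)^{2} + \frac{1}{93 + 104} = \left(-24\right)^{2} + \frac{1}{197} = 576 + \frac{1}{197} = \frac{113473}{197} \approx 576.0$)
$h + v = 23520 + \frac{113473}{197} = \frac{4746913}{197}$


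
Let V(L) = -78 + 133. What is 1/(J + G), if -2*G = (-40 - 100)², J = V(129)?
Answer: -1/9745 ≈ -0.00010262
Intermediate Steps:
V(L) = 55
J = 55
G = -9800 (G = -(-40 - 100)²/2 = -½*(-140)² = -½*19600 = -9800)
1/(J + G) = 1/(55 - 9800) = 1/(-9745) = -1/9745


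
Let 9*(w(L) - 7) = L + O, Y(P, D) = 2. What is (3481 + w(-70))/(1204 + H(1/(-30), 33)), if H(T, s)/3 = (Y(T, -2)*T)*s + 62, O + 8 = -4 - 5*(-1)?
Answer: 156575/62253 ≈ 2.5151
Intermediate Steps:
O = -7 (O = -8 + (-4 - 5*(-1)) = -8 + (-4 + 5) = -8 + 1 = -7)
H(T, s) = 186 + 6*T*s (H(T, s) = 3*((2*T)*s + 62) = 3*(2*T*s + 62) = 3*(62 + 2*T*s) = 186 + 6*T*s)
w(L) = 56/9 + L/9 (w(L) = 7 + (L - 7)/9 = 7 + (-7 + L)/9 = 7 + (-7/9 + L/9) = 56/9 + L/9)
(3481 + w(-70))/(1204 + H(1/(-30), 33)) = (3481 + (56/9 + (⅑)*(-70)))/(1204 + (186 + 6*33/(-30))) = (3481 + (56/9 - 70/9))/(1204 + (186 + 6*(-1/30)*33)) = (3481 - 14/9)/(1204 + (186 - 33/5)) = 31315/(9*(1204 + 897/5)) = 31315/(9*(6917/5)) = (31315/9)*(5/6917) = 156575/62253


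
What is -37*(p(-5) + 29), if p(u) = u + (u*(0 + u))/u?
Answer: -703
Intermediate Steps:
p(u) = 2*u (p(u) = u + (u*u)/u = u + u²/u = u + u = 2*u)
-37*(p(-5) + 29) = -37*(2*(-5) + 29) = -37*(-10 + 29) = -37*19 = -703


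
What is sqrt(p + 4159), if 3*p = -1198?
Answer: sqrt(33837)/3 ≈ 61.316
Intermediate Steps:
p = -1198/3 (p = (1/3)*(-1198) = -1198/3 ≈ -399.33)
sqrt(p + 4159) = sqrt(-1198/3 + 4159) = sqrt(11279/3) = sqrt(33837)/3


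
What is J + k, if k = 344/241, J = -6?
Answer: -1102/241 ≈ -4.5726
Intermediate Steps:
k = 344/241 (k = 344*(1/241) = 344/241 ≈ 1.4274)
J + k = -6 + 344/241 = -1102/241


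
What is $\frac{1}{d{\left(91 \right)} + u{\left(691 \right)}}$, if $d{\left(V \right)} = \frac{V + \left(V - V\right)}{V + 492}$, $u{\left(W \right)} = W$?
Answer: $\frac{583}{402944} \approx 0.0014469$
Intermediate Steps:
$d{\left(V \right)} = \frac{V}{492 + V}$ ($d{\left(V \right)} = \frac{V + 0}{492 + V} = \frac{V}{492 + V}$)
$\frac{1}{d{\left(91 \right)} + u{\left(691 \right)}} = \frac{1}{\frac{91}{492 + 91} + 691} = \frac{1}{\frac{91}{583} + 691} = \frac{1}{\frac{402944}{583}} = \frac{583}{402944}$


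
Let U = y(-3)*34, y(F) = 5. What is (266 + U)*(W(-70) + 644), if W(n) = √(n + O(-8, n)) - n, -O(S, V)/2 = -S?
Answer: 311304 + 436*I*√86 ≈ 3.113e+5 + 4043.3*I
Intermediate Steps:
O(S, V) = 2*S (O(S, V) = -(-2)*S = 2*S)
U = 170 (U = 5*34 = 170)
W(n) = √(-16 + n) - n (W(n) = √(n + 2*(-8)) - n = √(n - 16) - n = √(-16 + n) - n)
(266 + U)*(W(-70) + 644) = (266 + 170)*((√(-16 - 70) - 1*(-70)) + 644) = 436*((√(-86) + 70) + 644) = 436*((I*√86 + 70) + 644) = 436*((70 + I*√86) + 644) = 436*(714 + I*√86) = 311304 + 436*I*√86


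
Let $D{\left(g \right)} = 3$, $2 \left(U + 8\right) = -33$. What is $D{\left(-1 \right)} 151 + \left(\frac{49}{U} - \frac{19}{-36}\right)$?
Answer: $\frac{16255}{36} \approx 451.53$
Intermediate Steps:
$U = - \frac{49}{2}$ ($U = -8 + \frac{1}{2} \left(-33\right) = -8 - \frac{33}{2} = - \frac{49}{2} \approx -24.5$)
$D{\left(-1 \right)} 151 + \left(\frac{49}{U} - \frac{19}{-36}\right) = 3 \cdot 151 + \left(\frac{49}{- \frac{49}{2}} - \frac{19}{-36}\right) = 453 + \left(49 \left(- \frac{2}{49}\right) - - \frac{19}{36}\right) = 453 + \left(-2 + \frac{19}{36}\right) = 453 - \frac{53}{36} = \frac{16255}{36}$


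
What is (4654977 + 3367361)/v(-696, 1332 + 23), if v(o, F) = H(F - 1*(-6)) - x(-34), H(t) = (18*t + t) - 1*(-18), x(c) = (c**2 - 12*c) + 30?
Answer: 8022338/24283 ≈ 330.37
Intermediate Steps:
x(c) = 30 + c**2 - 12*c
H(t) = 18 + 19*t (H(t) = 19*t + 18 = 18 + 19*t)
v(o, F) = -1462 + 19*F (v(o, F) = (18 + 19*(F - 1*(-6))) - (30 + (-34)**2 - 12*(-34)) = (18 + 19*(F + 6)) - (30 + 1156 + 408) = (18 + 19*(6 + F)) - 1*1594 = (18 + (114 + 19*F)) - 1594 = (132 + 19*F) - 1594 = -1462 + 19*F)
(4654977 + 3367361)/v(-696, 1332 + 23) = (4654977 + 3367361)/(-1462 + 19*(1332 + 23)) = 8022338/(-1462 + 19*1355) = 8022338/(-1462 + 25745) = 8022338/24283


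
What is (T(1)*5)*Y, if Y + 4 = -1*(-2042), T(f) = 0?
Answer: 0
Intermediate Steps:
Y = 2038 (Y = -4 - 1*(-2042) = -4 + 2042 = 2038)
(T(1)*5)*Y = (0*5)*2038 = 0*2038 = 0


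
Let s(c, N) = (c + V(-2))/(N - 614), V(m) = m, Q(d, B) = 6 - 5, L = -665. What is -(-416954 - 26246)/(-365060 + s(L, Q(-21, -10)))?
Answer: -271681600/223781113 ≈ -1.2141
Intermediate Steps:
Q(d, B) = 1
s(c, N) = (-2 + c)/(-614 + N) (s(c, N) = (c - 2)/(N - 614) = (-2 + c)/(-614 + N))
-(-416954 - 26246)/(-365060 + s(L, Q(-21, -10))) = -(-416954 - 26246)/(-365060 + (-2 - 665)/(-614 + 1)) = -(-443200)/(-365060 - 667/(-613)) = -(-443200)/(-365060 - 1/613*(-667)) = -(-443200)/(-365060 + 667/613) = -(-443200)/(-223781113/613) = -(-443200)*(-613)/223781113 = -1*271681600/223781113 = -271681600/223781113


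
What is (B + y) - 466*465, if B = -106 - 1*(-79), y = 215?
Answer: -216502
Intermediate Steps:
B = -27 (B = -106 + 79 = -27)
(B + y) - 466*465 = (-27 + 215) - 466*465 = 188 - 216690 = -216502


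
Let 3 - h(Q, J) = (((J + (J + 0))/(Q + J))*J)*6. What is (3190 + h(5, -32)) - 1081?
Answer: 23104/9 ≈ 2567.1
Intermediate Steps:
h(Q, J) = 3 - 12*J**2/(J + Q) (h(Q, J) = 3 - ((J + (J + 0))/(Q + J))*J*6 = 3 - ((J + J)/(J + Q))*J*6 = 3 - ((2*J)/(J + Q))*J*6 = 3 - (2*J/(J + Q))*J*6 = 3 - 2*J**2/(J + Q)*6 = 3 - 12*J**2/(J + Q))
(3190 + h(5, -32)) - 1081 = (3190 + 3*(-32 + 5 - 4*(-32)**2)/(-32 + 5)) - 1081 = (3190 + 3*(-32 + 5 - 4*1024)/(-27)) - 1081 = (3190 + 3*(-1/27)*(-32 + 5 - 4096)) - 1081 = (3190 + 3*(-1/27)*(-4123)) - 1081 = (3190 + 4123/9) - 1081 = 32833/9 - 1081 = 23104/9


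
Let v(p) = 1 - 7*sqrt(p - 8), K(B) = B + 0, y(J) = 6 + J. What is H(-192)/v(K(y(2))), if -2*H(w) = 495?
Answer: -495/2 ≈ -247.50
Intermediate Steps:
H(w) = -495/2 (H(w) = -1/2*495 = -495/2)
K(B) = B
v(p) = 1 - 7*sqrt(-8 + p)
H(-192)/v(K(y(2))) = -495/(2*(1 - 7*sqrt(-8 + (6 + 2)))) = -495/(2*(1 - 7*sqrt(-8 + 8))) = -495/(2*(1 - 7*sqrt(0))) = -495/(2*(1 - 7*0)) = -495/(2*(1 + 0)) = -495/2/1 = -495/2*1 = -495/2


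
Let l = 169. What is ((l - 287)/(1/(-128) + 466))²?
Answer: 228130816/3557764609 ≈ 0.064122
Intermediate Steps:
((l - 287)/(1/(-128) + 466))² = ((169 - 287)/(1/(-128) + 466))² = (-118/(-1/128 + 466))² = (-118/59647/128)² = (-118*128/59647)² = (-15104/59647)² = 228130816/3557764609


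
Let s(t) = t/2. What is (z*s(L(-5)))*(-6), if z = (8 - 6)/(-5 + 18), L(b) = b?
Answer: 30/13 ≈ 2.3077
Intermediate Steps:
s(t) = t/2 (s(t) = t*(½) = t/2)
z = 2/13 ≈ 0.15385
(z*s(L(-5)))*(-6) = (2*((½)*(-5))/13)*(-6) = ((2/13)*(-5/2))*(-6) = -5/13*(-6) = 30/13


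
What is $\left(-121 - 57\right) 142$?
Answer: $-25276$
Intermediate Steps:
$\left(-121 - 57\right) 142 = \left(-178\right) 142 = -25276$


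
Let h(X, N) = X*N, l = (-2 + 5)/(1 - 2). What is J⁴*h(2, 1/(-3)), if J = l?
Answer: -54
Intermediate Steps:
l = -3 (l = 3/(-1) = 3*(-1) = -3)
h(X, N) = N*X
J = -3
J⁴*h(2, 1/(-3)) = (-3)⁴*(2/(-3)) = 81*(-⅓*2) = 81*(-⅔) = -54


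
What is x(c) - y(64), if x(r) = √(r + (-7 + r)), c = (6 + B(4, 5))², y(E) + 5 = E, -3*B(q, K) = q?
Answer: -59 + √329/3 ≈ -52.954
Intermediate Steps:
B(q, K) = -q/3
y(E) = -5 + E
c = 196/9 (c = (6 - ⅓*4)² = (6 - 4/3)² = (14/3)² = 196/9 ≈ 21.778)
x(r) = √(-7 + 2*r)
x(c) - y(64) = √(-7 + 2*(196/9)) - (-5 + 64) = √(-7 + 392/9) - 1*59 = √(329/9) - 59 = √329/3 - 59 = -59 + √329/3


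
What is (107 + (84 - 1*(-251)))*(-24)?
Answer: -10608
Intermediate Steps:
(107 + (84 - 1*(-251)))*(-24) = (107 + (84 + 251))*(-24) = (107 + 335)*(-24) = 442*(-24) = -10608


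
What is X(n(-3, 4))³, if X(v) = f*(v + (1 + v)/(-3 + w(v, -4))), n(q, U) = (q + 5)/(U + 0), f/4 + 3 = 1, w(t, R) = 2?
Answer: 512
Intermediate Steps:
f = -8 (f = -12 + 4*1 = -12 + 4 = -8)
n(q, U) = (5 + q)/U
X(v) = 8 (X(v) = -8*(v + (1 + v)/(-3 + 2)) = -8*(v + (1 + v)/(-1)) = -8*(v + (1 + v)*(-1)) = -8*(v + (-1 - v)) = -8*(-1) = 8)
X(n(-3, 4))³ = 8³ = 512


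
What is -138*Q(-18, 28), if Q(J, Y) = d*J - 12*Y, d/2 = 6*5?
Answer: 195408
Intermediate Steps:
d = 60 (d = 2*(6*5) = 2*30 = 60)
Q(J, Y) = -12*Y + 60*J (Q(J, Y) = 60*J - 12*Y = -12*Y + 60*J)
-138*Q(-18, 28) = -138*(-12*28 + 60*(-18)) = -138*(-336 - 1080) = -138*(-1416) = 195408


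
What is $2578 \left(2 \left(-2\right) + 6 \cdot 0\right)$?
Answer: $-10312$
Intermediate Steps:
$2578 \left(2 \left(-2\right) + 6 \cdot 0\right) = 2578 \left(-4 + 0\right) = 2578 \left(-4\right) = -10312$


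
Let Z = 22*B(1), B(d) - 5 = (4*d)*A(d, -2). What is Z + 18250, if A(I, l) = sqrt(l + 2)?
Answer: 18360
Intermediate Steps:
A(I, l) = sqrt(2 + l)
B(d) = 5 (B(d) = 5 + (4*d)*sqrt(2 - 2) = 5 + (4*d)*sqrt(0) = 5 + (4*d)*0 = 5 + 0 = 5)
Z = 110 (Z = 22*5 = 110)
Z + 18250 = 110 + 18250 = 18360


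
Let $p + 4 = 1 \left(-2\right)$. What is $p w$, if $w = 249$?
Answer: $-1494$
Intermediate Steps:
$p = -6$ ($p = -4 + 1 \left(-2\right) = -4 - 2 = -6$)
$p w = \left(-6\right) 249 = -1494$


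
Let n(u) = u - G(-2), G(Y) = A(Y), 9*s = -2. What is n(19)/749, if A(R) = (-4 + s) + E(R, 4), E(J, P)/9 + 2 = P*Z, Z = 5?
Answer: -1249/6741 ≈ -0.18528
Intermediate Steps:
E(J, P) = -18 + 45*P (E(J, P) = -18 + 9*(P*5) = -18 + 9*(5*P) = -18 + 45*P)
s = -2/9 (s = (⅑)*(-2) = -2/9 ≈ -0.22222)
A(R) = 1420/9 (A(R) = (-4 - 2/9) + (-18 + 45*4) = -38/9 + (-18 + 180) = -38/9 + 162 = 1420/9)
G(Y) = 1420/9
n(u) = -1420/9 + u (n(u) = u - 1*1420/9 = u - 1420/9 = -1420/9 + u)
n(19)/749 = (-1420/9 + 19)/749 = -1249/9*1/749 = -1249/6741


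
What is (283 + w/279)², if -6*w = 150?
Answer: 6230260624/77841 ≈ 80038.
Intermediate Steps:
w = -25 (w = -⅙*150 = -25)
(283 + w/279)² = (283 - 25/279)² = (78932/279)² = 6230260624/77841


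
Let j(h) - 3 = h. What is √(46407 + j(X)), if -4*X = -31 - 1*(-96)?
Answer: 5*√7423/2 ≈ 215.39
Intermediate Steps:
X = -65/4 (X = -(-31 - 1*(-96))/4 = -(-31 + 96)/4 = -¼*65 = -65/4 ≈ -16.250)
j(h) = 3 + h
√(46407 + j(X)) = √(46407 + (3 - 65/4)) = √(46407 - 53/4) = √(185575/4) = 5*√7423/2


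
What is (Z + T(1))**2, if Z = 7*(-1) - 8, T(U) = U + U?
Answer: 169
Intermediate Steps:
T(U) = 2*U
Z = -15 (Z = -7 - 8 = -15)
(Z + T(1))**2 = (-15 + 2*1)**2 = (-15 + 2)**2 = (-13)**2 = 169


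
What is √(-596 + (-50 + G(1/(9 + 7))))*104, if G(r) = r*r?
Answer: 1365*I*√15/2 ≈ 2643.3*I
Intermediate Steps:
G(r) = r²
√(-596 + (-50 + G(1/(9 + 7))))*104 = √(-596 + (-50 + (1/(9 + 7))²))*104 = √(-596 + (-50 + (1/16)²))*104 = √(-596 + (-50 + 1/256))*104 = √(-596 - 12799/256)*104 = √(-165375/256)*104 = (105*I*√15/16)*104 = 1365*I*√15/2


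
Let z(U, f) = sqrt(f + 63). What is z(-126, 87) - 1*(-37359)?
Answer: 37359 + 5*sqrt(6) ≈ 37371.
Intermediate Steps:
z(U, f) = sqrt(63 + f)
z(-126, 87) - 1*(-37359) = sqrt(63 + 87) - 1*(-37359) = sqrt(150) + 37359 = 5*sqrt(6) + 37359 = 37359 + 5*sqrt(6)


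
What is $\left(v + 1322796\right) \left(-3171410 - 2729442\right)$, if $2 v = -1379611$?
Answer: $-3735183257906$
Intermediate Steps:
$v = - \frac{1379611}{2}$ ($v = \frac{1}{2} \left(-1379611\right) = - \frac{1379611}{2} \approx -6.8981 \cdot 10^{5}$)
$\left(v + 1322796\right) \left(-3171410 - 2729442\right) = \left(- \frac{1379611}{2} + 1322796\right) \left(-3171410 - 2729442\right) = \frac{1265981}{2} \left(-5900852\right) = -3735183257906$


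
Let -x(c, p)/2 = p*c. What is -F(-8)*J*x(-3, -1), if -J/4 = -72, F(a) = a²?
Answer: 110592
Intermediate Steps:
J = 288 (J = -4*(-72) = 288)
x(c, p) = -2*c*p (x(c, p) = -2*p*c = -2*c*p)
-F(-8)*J*x(-3, -1) = -(-8)²*288*(-2*(-3)*(-1)) = -64*288*(-6) = -18432*(-6) = -1*(-110592) = 110592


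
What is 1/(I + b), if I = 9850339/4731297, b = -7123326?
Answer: -4731297/33702561083483 ≈ -1.4038e-7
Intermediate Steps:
I = 9850339/4731297 (I = 9850339*(1/4731297) = 9850339/4731297 ≈ 2.0820)
1/(I + b) = 1/(9850339/4731297 - 7123326) = 1/(-33702561083483/4731297) = -4731297/33702561083483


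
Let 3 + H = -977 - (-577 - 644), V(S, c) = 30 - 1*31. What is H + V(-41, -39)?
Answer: 240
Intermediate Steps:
V(S, c) = -1 (V(S, c) = 30 - 31 = -1)
H = 241 (H = -3 + (-977 - (-577 - 644)) = -3 + (-977 - 1*(-1221)) = -3 + (-977 + 1221) = -3 + 244 = 241)
H + V(-41, -39) = 241 - 1 = 240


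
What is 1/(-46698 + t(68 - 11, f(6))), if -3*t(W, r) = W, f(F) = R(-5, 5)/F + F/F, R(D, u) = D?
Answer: -1/46717 ≈ -2.1405e-5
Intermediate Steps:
f(F) = 1 - 5/F (f(F) = -5/F + F/F = -5/F + 1 = 1 - 5/F)
t(W, r) = -W/3
1/(-46698 + t(68 - 11, f(6))) = 1/(-46698 - (68 - 11)/3) = 1/(-46698 - 1/3*57) = 1/(-46698 - 19) = 1/(-46717) = -1/46717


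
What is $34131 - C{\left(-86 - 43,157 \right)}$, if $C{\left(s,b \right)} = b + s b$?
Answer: $54227$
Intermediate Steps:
$C{\left(s,b \right)} = b + b s$
$34131 - C{\left(-86 - 43,157 \right)} = 34131 - 157 \left(1 - 129\right) = 34131 - 157 \left(-128\right) = 34131 - -20096 = 34131 + 20096 = 54227$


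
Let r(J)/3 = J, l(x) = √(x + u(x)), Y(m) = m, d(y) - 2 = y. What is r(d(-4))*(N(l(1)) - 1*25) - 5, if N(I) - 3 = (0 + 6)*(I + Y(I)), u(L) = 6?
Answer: 127 - 72*√7 ≈ -63.494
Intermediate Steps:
d(y) = 2 + y
l(x) = √(6 + x) (l(x) = √(x + 6) = √(6 + x))
r(J) = 3*J
N(I) = 3 + 12*I (N(I) = 3 + (0 + 6)*(I + I) = 3 + 6*(2*I) = 3 + 12*I)
r(d(-4))*(N(l(1)) - 1*25) - 5 = (3*(2 - 4))*((3 + 12*√(6 + 1)) - 1*25) - 5 = (3*(-2))*((3 + 12*√7) - 25) - 5 = -6*(-22 + 12*√7) - 5 = (132 - 72*√7) - 5 = 127 - 72*√7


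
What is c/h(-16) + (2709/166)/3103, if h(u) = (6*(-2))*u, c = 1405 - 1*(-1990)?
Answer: 874638919/49449408 ≈ 17.688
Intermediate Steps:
c = 3395 (c = 1405 + 1990 = 3395)
h(u) = -12*u
c/h(-16) + (2709/166)/3103 = 3395/((-12*(-16))) + (2709/166)/3103 = 3395/192 + (2709*(1/166))*(1/3103) = 3395*(1/192) + (2709/166)*(1/3103) = 3395/192 + 2709/515098 = 874638919/49449408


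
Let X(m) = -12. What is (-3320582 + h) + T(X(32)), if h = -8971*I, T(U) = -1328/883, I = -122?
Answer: -1965665288/883 ≈ -2.2261e+6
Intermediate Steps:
T(U) = -1328/883 (T(U) = -1328*1/883 = -1328/883)
h = 1094462 (h = -8971*(-122) = 1094462)
(-3320582 + h) + T(X(32)) = (-3320582 + 1094462) - 1328/883 = -2226120 - 1328/883 = -1965665288/883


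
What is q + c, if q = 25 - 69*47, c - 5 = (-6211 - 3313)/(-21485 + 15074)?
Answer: -20589019/6411 ≈ -3211.5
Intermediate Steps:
c = 41579/6411 (c = 5 + (-6211 - 3313)/(-21485 + 15074) = 5 - 9524/(-6411) = 5 - 9524*(-1/6411) = 5 + 9524/6411 = 41579/6411 ≈ 6.4856)
q = -3218 (q = 25 - 3243 = -3218)
q + c = -3218 + 41579/6411 = -20589019/6411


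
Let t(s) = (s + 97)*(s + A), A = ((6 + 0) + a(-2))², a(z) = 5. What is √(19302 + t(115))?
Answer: √69334 ≈ 263.31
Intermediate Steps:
A = 121 (A = ((6 + 0) + 5)² = (6 + 5)² = 11² = 121)
t(s) = (97 + s)*(121 + s) (t(s) = (s + 97)*(s + 121) = (97 + s)*(121 + s))
√(19302 + t(115)) = √(19302 + (11737 + 115² + 218*115)) = √(19302 + (11737 + 13225 + 25070)) = √(19302 + 50032) = √69334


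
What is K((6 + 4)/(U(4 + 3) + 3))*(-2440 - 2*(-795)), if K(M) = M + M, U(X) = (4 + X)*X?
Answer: -425/2 ≈ -212.50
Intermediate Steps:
U(X) = X*(4 + X)
K(M) = 2*M
K((6 + 4)/(U(4 + 3) + 3))*(-2440 - 2*(-795)) = (2*((6 + 4)/((4 + 3)*(4 + (4 + 3)) + 3)))*(-2440 - 2*(-795)) = (2*(10/(7*(4 + 7) + 3)))*(-2440 + 1590) = (2*(10/(7*11 + 3)))*(-850) = (2*(10/(77 + 3)))*(-850) = (2*(10/80))*(-850) = (2*(10*(1/80)))*(-850) = (2*(⅛))*(-850) = (¼)*(-850) = -425/2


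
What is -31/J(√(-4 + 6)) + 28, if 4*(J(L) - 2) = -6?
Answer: -34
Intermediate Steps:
J(L) = ½ (J(L) = 2 + (¼)*(-6) = 2 - 3/2 = ½)
-31/J(√(-4 + 6)) + 28 = -31/½ + 28 = -31*2 + 28 = -62 + 28 = -34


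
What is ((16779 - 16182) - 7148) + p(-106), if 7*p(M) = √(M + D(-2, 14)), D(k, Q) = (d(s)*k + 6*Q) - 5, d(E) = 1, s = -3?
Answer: -6551 + I*√29/7 ≈ -6551.0 + 0.76931*I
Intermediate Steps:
D(k, Q) = -5 + k + 6*Q (D(k, Q) = (1*k + 6*Q) - 5 = (k + 6*Q) - 5 = -5 + k + 6*Q)
p(M) = √(77 + M)/7 (p(M) = √(M + (-5 - 2 + 6*14))/7 = √(M + (-5 - 2 + 84))/7 = √(M + 77)/7 = √(77 + M)/7)
((16779 - 16182) - 7148) + p(-106) = ((16779 - 16182) - 7148) + √(77 - 106)/7 = (597 - 7148) + √(-29)/7 = -6551 + (I*√29)/7 = -6551 + I*√29/7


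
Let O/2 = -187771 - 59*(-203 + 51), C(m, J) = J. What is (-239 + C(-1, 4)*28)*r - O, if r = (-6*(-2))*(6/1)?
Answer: 348462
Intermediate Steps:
r = 72 (r = 12*(6*1) = 12*6 = 72)
O = -357606 (O = 2*(-187771 - 59*(-203 + 51)) = 2*(-187771 - 59*(-152)) = 2*(-187771 - 1*(-8968)) = 2*(-187771 + 8968) = 2*(-178803) = -357606)
(-239 + C(-1, 4)*28)*r - O = (-239 + 4*28)*72 - 1*(-357606) = (-239 + 112)*72 + 357606 = -127*72 + 357606 = -9144 + 357606 = 348462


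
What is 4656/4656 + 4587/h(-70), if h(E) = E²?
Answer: 9487/4900 ≈ 1.9361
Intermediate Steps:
4656/4656 + 4587/h(-70) = 4656/4656 + 4587/((-70)²) = 4656*(1/4656) + 4587/4900 = 1 + 4587*(1/4900) = 1 + 4587/4900 = 9487/4900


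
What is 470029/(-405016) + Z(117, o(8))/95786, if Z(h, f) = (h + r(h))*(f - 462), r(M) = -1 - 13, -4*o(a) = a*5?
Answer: -32356227825/19397431288 ≈ -1.6681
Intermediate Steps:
o(a) = -5*a/4 (o(a) = -a*5/4 = -5*a/4)
r(M) = -14
Z(h, f) = (-462 + f)*(-14 + h) (Z(h, f) = (h - 14)*(f - 462) = (-14 + h)*(-462 + f) = (-462 + f)*(-14 + h))
470029/(-405016) + Z(117, o(8))/95786 = 470029/(-405016) + (6468 - 462*117 - (-35)*8/2 - 5/4*8*117)/95786 = 470029*(-1/405016) + (6468 - 54054 - 14*(-10) - 10*117)*(1/95786) = -470029/405016 + (6468 - 54054 + 140 - 1170)*(1/95786) = -470029/405016 - 48616*1/95786 = -470029/405016 - 24308/47893 = -32356227825/19397431288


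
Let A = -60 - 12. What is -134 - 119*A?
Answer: 8434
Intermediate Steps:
A = -72
-134 - 119*A = -134 - 119*(-72) = -134 + 8568 = 8434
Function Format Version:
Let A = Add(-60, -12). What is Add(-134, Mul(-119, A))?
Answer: 8434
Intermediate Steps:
A = -72
Add(-134, Mul(-119, A)) = Add(-134, Mul(-119, -72)) = Add(-134, 8568) = 8434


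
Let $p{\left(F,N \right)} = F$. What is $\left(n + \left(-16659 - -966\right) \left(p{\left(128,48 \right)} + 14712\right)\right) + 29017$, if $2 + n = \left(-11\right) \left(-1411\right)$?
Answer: $-232839584$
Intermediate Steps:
$n = 15519$ ($n = -2 - -15521 = -2 + 15521 = 15519$)
$\left(n + \left(-16659 - -966\right) \left(p{\left(128,48 \right)} + 14712\right)\right) + 29017 = \left(15519 + \left(-16659 - -966\right) \left(128 + 14712\right)\right) + 29017 = \left(15519 + \left(-16659 + 966\right) 14840\right) + 29017 = \left(15519 - 232884120\right) + 29017 = -232868601 + 29017 = -232839584$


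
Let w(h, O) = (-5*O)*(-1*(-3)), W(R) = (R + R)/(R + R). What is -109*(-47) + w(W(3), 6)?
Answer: 5033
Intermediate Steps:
W(R) = 1 (W(R) = (2*R)/((2*R)) = (2*R)*(1/(2*R)) = 1)
w(h, O) = -15*O (w(h, O) = -5*O*3 = -15*O)
-109*(-47) + w(W(3), 6) = -109*(-47) - 15*6 = 5123 - 90 = 5033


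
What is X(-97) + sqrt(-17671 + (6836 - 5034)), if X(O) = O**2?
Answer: 9409 + I*sqrt(15869) ≈ 9409.0 + 125.97*I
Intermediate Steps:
X(-97) + sqrt(-17671 + (6836 - 5034)) = (-97)**2 + sqrt(-17671 + (6836 - 5034)) = 9409 + sqrt(-17671 + 1802) = 9409 + sqrt(-15869) = 9409 + I*sqrt(15869)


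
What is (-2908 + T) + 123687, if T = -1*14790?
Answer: 105989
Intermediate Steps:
T = -14790
(-2908 + T) + 123687 = (-2908 - 14790) + 123687 = -17698 + 123687 = 105989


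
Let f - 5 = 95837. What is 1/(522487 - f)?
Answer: 1/426645 ≈ 2.3439e-6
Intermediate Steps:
f = 95842 (f = 5 + 95837 = 95842)
1/(522487 - f) = 1/(522487 - 1*95842) = 1/(522487 - 95842) = 1/426645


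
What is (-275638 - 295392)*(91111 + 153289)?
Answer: -139559732000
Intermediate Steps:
(-275638 - 295392)*(91111 + 153289) = -571030*244400 = -139559732000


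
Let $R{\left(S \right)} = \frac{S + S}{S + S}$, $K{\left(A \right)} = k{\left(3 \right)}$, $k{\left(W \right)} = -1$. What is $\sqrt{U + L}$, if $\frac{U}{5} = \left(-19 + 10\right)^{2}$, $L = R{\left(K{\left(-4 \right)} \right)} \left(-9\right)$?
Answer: $6 \sqrt{11} \approx 19.9$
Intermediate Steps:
$K{\left(A \right)} = -1$
$R{\left(S \right)} = 1$ ($R{\left(S \right)} = \frac{2 S}{2 S} = 2 S \frac{1}{2 S} = 1$)
$L = -9$ ($L = 1 \left(-9\right) = -9$)
$U = 405$ ($U = 5 \left(-19 + 10\right)^{2} = 5 \left(-9\right)^{2} = 5 \cdot 81 = 405$)
$\sqrt{U + L} = \sqrt{405 - 9} = \sqrt{396} = 6 \sqrt{11}$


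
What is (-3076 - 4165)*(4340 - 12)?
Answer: -31339048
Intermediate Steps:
(-3076 - 4165)*(4340 - 12) = -7241*4328 = -31339048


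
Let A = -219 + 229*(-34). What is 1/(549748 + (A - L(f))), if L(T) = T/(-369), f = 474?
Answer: 123/66634547 ≈ 1.8459e-6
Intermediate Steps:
L(T) = -T/369 (L(T) = T*(-1/369) = -T/369)
A = -8005 (A = -219 - 7786 = -8005)
1/(549748 + (A - L(f))) = 1/(549748 + (-8005 - (-1)*474/369)) = 1/(549748 + (-8005 - 1*(-158/123))) = 1/(549748 + (-8005 + 158/123)) = 1/(549748 - 984457/123) = 1/(66634547/123) = 123/66634547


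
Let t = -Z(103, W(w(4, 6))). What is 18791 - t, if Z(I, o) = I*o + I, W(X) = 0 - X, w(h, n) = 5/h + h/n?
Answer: 224359/12 ≈ 18697.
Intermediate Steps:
W(X) = -X
Z(I, o) = I + I*o
t = 1133/12 (t = -103*(1 - (5/4 + 4/6)) = -103*(1 - (5*(¼) + 4*(⅙))) = -103*(1 - (5/4 + ⅔)) = -103*(1 - 1*23/12) = -103*(1 - 23/12) = -103*(-11)/12 = -1*(-1133/12) = 1133/12 ≈ 94.417)
18791 - t = 18791 - 1*1133/12 = 18791 - 1133/12 = 224359/12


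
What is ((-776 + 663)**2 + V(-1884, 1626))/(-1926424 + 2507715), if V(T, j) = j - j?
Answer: 12769/581291 ≈ 0.021967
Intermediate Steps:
V(T, j) = 0
((-776 + 663)**2 + V(-1884, 1626))/(-1926424 + 2507715) = ((-776 + 663)**2 + 0)/(-1926424 + 2507715) = ((-113)**2 + 0)/581291 = (12769 + 0)*(1/581291) = 12769*(1/581291) = 12769/581291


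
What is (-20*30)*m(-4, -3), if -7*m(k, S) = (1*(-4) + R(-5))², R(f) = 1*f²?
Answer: 37800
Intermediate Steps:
R(f) = f²
m(k, S) = -63 (m(k, S) = -(1*(-4) + (-5)²)²/7 = -(-4 + 25)²/7 = -⅐*21² = -⅐*441 = -63)
(-20*30)*m(-4, -3) = -20*30*(-63) = -600*(-63) = 37800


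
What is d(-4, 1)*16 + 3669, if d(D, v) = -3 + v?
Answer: 3637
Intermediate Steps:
d(-4, 1)*16 + 3669 = (-3 + 1)*16 + 3669 = -2*16 + 3669 = -32 + 3669 = 3637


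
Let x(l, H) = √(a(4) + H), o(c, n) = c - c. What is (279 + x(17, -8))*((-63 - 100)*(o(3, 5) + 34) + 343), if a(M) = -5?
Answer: -1450521 - 5199*I*√13 ≈ -1.4505e+6 - 18745.0*I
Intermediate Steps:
o(c, n) = 0
x(l, H) = √(-5 + H)
(279 + x(17, -8))*((-63 - 100)*(o(3, 5) + 34) + 343) = (279 + √(-5 - 8))*((-63 - 100)*(0 + 34) + 343) = (279 + √(-13))*(-163*34 + 343) = (279 + I*√13)*(-5542 + 343) = (279 + I*√13)*(-5199) = -1450521 - 5199*I*√13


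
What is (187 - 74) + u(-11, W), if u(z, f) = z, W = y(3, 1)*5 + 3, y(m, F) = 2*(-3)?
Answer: 102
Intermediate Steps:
y(m, F) = -6
W = -27 (W = -6*5 + 3 = -30 + 3 = -27)
(187 - 74) + u(-11, W) = (187 - 74) - 11 = 113 - 11 = 102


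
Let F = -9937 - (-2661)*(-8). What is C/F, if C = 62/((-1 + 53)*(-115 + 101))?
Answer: 31/11365900 ≈ 2.7275e-6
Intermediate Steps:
F = -31225 (F = -9937 - 1*21288 = -9937 - 21288 = -31225)
C = -31/364 (C = 62/(52*(-14)) = 62/(-728) = -1/728*62 = -31/364 ≈ -0.085165)
C/F = -31/364/(-31225) = -31/364*(-1/31225) = 31/11365900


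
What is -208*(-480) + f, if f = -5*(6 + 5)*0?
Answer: 99840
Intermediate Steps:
f = 0 (f = -5*11*0 = -55*0 = 0)
-208*(-480) + f = -208*(-480) + 0 = 99840 + 0 = 99840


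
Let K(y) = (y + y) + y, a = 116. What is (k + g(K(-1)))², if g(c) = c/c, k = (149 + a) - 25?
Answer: 58081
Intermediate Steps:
K(y) = 3*y (K(y) = 2*y + y = 3*y)
k = 240 (k = (149 + 116) - 25 = 265 - 25 = 240)
g(c) = 1
(k + g(K(-1)))² = (240 + 1)² = 241² = 58081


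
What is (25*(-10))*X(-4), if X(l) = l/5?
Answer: 200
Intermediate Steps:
X(l) = l/5 (X(l) = l*(⅕) = l/5)
(25*(-10))*X(-4) = (25*(-10))*((⅕)*(-4)) = -250*(-⅘) = 200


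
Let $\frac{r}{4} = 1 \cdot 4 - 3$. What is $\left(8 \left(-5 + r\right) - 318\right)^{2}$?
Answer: $106276$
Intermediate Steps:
$r = 4$ ($r = 4 \left(1 \cdot 4 - 3\right) = 4 \left(4 - 3\right) = 4 \cdot 1 = 4$)
$\left(8 \left(-5 + r\right) - 318\right)^{2} = \left(8 \left(-5 + 4\right) - 318\right)^{2} = \left(8 \left(-1\right) - 318\right)^{2} = \left(-8 - 318\right)^{2} = \left(-326\right)^{2} = 106276$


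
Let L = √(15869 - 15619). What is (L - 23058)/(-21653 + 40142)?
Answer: -7686/6163 + 5*√10/18489 ≈ -1.2463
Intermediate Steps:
L = 5*√10 (L = √250 = 5*√10 ≈ 15.811)
(L - 23058)/(-21653 + 40142) = (5*√10 - 23058)/(-21653 + 40142) = (-23058 + 5*√10)/18489 = (-23058 + 5*√10)*(1/18489) = -7686/6163 + 5*√10/18489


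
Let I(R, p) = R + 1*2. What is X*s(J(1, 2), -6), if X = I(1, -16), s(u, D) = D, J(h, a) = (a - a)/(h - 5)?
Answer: -18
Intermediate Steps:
J(h, a) = 0 (J(h, a) = 0/(-5 + h) = 0)
I(R, p) = 2 + R (I(R, p) = R + 2 = 2 + R)
X = 3 (X = 2 + 1 = 3)
X*s(J(1, 2), -6) = 3*(-6) = -18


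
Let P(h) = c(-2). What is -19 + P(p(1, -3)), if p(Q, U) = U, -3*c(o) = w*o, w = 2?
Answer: -53/3 ≈ -17.667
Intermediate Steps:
c(o) = -2*o/3
P(h) = 4/3 (P(h) = -2/3*(-2) = 4/3)
-19 + P(p(1, -3)) = -19 + 4/3 = -53/3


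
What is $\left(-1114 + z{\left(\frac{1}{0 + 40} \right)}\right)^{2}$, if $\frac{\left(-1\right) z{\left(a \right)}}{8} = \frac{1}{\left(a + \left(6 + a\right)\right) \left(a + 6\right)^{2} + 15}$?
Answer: $\frac{69955597943474186596}{56367075855601} \approx 1.2411 \cdot 10^{6}$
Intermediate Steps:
$z{\left(a \right)} = - \frac{8}{15 + \left(6 + a\right)^{2} \left(6 + 2 a\right)}$ ($z{\left(a \right)} = - \frac{8}{\left(a + \left(6 + a\right)\right) \left(a + 6\right)^{2} + 15} = - \frac{8}{\left(6 + 2 a\right) \left(6 + a\right)^{2} + 15} = - \frac{8}{\left(6 + a\right)^{2} \left(6 + 2 a\right) + 15} = - \frac{8}{15 + \left(6 + a\right)^{2} \left(6 + 2 a\right)}$)
$\left(-1114 + z{\left(\frac{1}{0 + 40} \right)}\right)^{2} = \left(-1114 - \frac{8}{231 + 2 \left(\frac{1}{0 + 40}\right)^{3} + 30 \left(\frac{1}{0 + 40}\right)^{2} + \frac{144}{0 + 40}}\right)^{2} = \left(-1114 - \frac{8}{231 + 2 \left(\frac{1}{40}\right)^{3} + 30 \left(\frac{1}{40}\right)^{2} + \frac{144}{40}}\right)^{2} = \left(-1114 - \frac{8}{231 + \frac{2}{64000} + \frac{30}{1600} + 144 \cdot \frac{1}{40}}\right)^{2} = \left(-1114 - \frac{8}{231 + 2 \cdot \frac{1}{64000} + 30 \cdot \frac{1}{1600} + \frac{18}{5}}\right)^{2} = \left(-1114 - \frac{8}{231 + \frac{1}{32000} + \frac{3}{160} + \frac{18}{5}}\right)^{2} = \left(-1114 - \frac{8}{\frac{7507801}{32000}}\right)^{2} = \left(-1114 - \frac{256000}{7507801}\right)^{2} = \left(- \frac{8363946314}{7507801}\right)^{2} = \frac{69955597943474186596}{56367075855601}$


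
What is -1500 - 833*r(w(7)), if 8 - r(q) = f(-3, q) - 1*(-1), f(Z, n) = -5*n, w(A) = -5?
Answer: 13494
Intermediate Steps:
r(q) = 7 + 5*q (r(q) = 8 - (-5*q - 1*(-1)) = 8 - (-5*q + 1) = 8 - (1 - 5*q) = 8 + (-1 + 5*q) = 7 + 5*q)
-1500 - 833*r(w(7)) = -1500 - 833*(7 + 5*(-5)) = -1500 - 833*(7 - 25) = -1500 - 833*(-18) = -1500 + 14994 = 13494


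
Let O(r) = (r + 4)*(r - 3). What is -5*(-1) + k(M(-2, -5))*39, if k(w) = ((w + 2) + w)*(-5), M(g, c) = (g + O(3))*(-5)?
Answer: -4285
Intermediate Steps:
O(r) = (-3 + r)*(4 + r) (O(r) = (4 + r)*(-3 + r) = (-3 + r)*(4 + r))
M(g, c) = -5*g (M(g, c) = (g + (-12 + 3 + 3²))*(-5) = (g + (-12 + 3 + 9))*(-5) = (g + 0)*(-5) = g*(-5) = -5*g)
k(w) = -10 - 10*w (k(w) = ((2 + w) + w)*(-5) = (2 + 2*w)*(-5) = -10 - 10*w)
-5*(-1) + k(M(-2, -5))*39 = -5*(-1) + (-10 - (-50)*(-2))*39 = 5 + (-10 - 10*10)*39 = 5 + (-10 - 100)*39 = 5 - 110*39 = 5 - 4290 = -4285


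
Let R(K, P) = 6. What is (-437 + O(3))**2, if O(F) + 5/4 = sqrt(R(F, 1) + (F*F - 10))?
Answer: 3073089/16 - 1753*sqrt(5)/2 ≈ 1.9011e+5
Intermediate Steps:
O(F) = -5/4 + sqrt(-4 + F**2) (O(F) = -5/4 + sqrt(6 + (F*F - 10)) = -5/4 + sqrt(6 + (F**2 - 10)) = -5/4 + sqrt(6 + (-10 + F**2)) = -5/4 + sqrt(-4 + F**2))
(-437 + O(3))**2 = (-437 + (-5/4 + sqrt(-4 + 3**2)))**2 = (-437 + (-5/4 + sqrt(-4 + 9)))**2 = (-437 + (-5/4 + sqrt(5)))**2 = (-1753/4 + sqrt(5))**2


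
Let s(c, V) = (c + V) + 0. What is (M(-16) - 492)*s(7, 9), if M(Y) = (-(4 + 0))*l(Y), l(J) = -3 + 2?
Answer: -7808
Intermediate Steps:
l(J) = -1
M(Y) = 4 (M(Y) = -(4 + 0)*(-1) = -1*4*(-1) = -4*(-1) = 4)
s(c, V) = V + c (s(c, V) = (V + c) + 0 = V + c)
(M(-16) - 492)*s(7, 9) = (4 - 492)*(9 + 7) = -488*16 = -7808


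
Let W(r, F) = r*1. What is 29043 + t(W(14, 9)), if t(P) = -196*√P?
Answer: 29043 - 196*√14 ≈ 28310.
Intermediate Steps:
W(r, F) = r
29043 + t(W(14, 9)) = 29043 - 196*√14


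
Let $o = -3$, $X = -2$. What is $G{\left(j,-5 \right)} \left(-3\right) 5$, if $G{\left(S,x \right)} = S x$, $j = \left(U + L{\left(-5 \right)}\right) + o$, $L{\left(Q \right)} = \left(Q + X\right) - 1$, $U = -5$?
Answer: $-1200$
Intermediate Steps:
$L{\left(Q \right)} = -3 + Q$ ($L{\left(Q \right)} = \left(Q - 2\right) - 1 = \left(-2 + Q\right) - 1 = -3 + Q$)
$j = -16$ ($j = \left(-5 - 8\right) - 3 = -13 - 3 = -16$)
$G{\left(j,-5 \right)} \left(-3\right) 5 = \left(-16\right) \left(-5\right) \left(-3\right) 5 = 80 \left(-3\right) 5 = \left(-240\right) 5 = -1200$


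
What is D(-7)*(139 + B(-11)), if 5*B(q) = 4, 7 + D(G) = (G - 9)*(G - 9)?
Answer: 174051/5 ≈ 34810.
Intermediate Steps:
D(G) = -7 + (-9 + G)² (D(G) = -7 + (G - 9)*(G - 9) = -7 + (-9 + G)*(-9 + G) = -7 + (-9 + G)²)
B(q) = ⅘ (B(q) = (⅕)*4 = ⅘)
D(-7)*(139 + B(-11)) = (-7 + (-9 - 7)²)*(139 + ⅘) = (-7 + (-16)²)*(699/5) = (-7 + 256)*(699/5) = 249*(699/5) = 174051/5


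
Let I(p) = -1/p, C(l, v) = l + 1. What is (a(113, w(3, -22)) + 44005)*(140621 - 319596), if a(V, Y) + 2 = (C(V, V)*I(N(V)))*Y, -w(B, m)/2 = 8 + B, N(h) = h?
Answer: -890373241825/113 ≈ -7.8794e+9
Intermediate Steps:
C(l, v) = 1 + l
w(B, m) = -16 - 2*B (w(B, m) = -2*(8 + B) = -16 - 2*B)
a(V, Y) = -2 - Y*(1 + V)/V (a(V, Y) = -2 + ((1 + V)*(-1/V))*Y = -2 + (-(1 + V)/V)*Y = -2 - Y*(1 + V)/V)
(a(113, w(3, -22)) + 44005)*(140621 - 319596) = ((-2 - (-16 - 2*3) - 1*(-16 - 2*3)/113) + 44005)*(140621 - 319596) = ((-2 - (-16 - 6) - 1*(-16 - 6)*1/113) + 44005)*(-178975) = ((-2 - 1*(-22) - 1*(-22)*1/113) + 44005)*(-178975) = ((-2 + 22 + 22/113) + 44005)*(-178975) = (2282/113 + 44005)*(-178975) = (4974847/113)*(-178975) = -890373241825/113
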